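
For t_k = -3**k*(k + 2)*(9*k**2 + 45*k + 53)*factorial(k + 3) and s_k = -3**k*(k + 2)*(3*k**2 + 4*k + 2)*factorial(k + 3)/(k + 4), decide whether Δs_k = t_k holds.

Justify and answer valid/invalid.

s_(k+1) = -3**(k + 1)*(k + 3)*(3*k**2 + 10*k + 9)*factorial(k + 4)/(k + 5)
s_(k+1) − s_k = -3**k*(9*k**5 + 126*k**4 + 692*k**3 + 1869*k**2 + 2466*k + 1276)*factorial(k + 3)/((k + 4)*(k + 5))
(s_(k+1) − s_k) − t_k = 2*3**k*(9*k**4 + 99*k**3 + 392*k**2 + 674*k + 422)*factorial(k + 3)/((k + 4)*(k + 5))

Invalid: residual 2*3**k*(9*k**4 + 99*k**3 + 392*k**2 + 674*k + 422)*factorial(k + 3)/((k + 4)*(k + 5)) ≠ 0.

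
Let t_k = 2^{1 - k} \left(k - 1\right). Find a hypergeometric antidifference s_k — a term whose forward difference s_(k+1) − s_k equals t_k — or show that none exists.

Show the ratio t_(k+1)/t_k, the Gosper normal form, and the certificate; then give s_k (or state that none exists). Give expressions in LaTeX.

Ratio r(k) = k/(2*(k - 1)).
Gosper form: A/B · C(k+1)/C(k) with A=1/2, B=1, C=k - 1.
Solve (1/2)·f(k+1) − (1)·f(k) = k - 1.
Degrees (0,0,1) ⇒ d ≤ 1.
Coefficient equations give f(k) = -2*k.
Get s_k = R·t_k = -2**(2 - k)*k with R(k) = B(k−1)f(k)/C(k) = -2*k/(k - 1).
Verify: 2**(1 - k)*(k - 1) matches t_k.

s_k = - 2^{2 - k} k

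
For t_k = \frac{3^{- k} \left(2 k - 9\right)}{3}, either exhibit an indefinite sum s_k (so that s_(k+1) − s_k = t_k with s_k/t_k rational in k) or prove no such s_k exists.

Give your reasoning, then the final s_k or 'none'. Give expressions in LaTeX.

s_k = 3^{- k} \left(4 - k\right)

Ratio r(k) = (2*k - 7)/(3*(2*k - 9)).
A = 1/3, B = 1, C = k - 9/2.
f must satisfy (1/3)·f(k+1) − (1)·f(k) = k - 9/2.
From deg A=0, deg B=0, deg C=1: d=1.
Coefficient equations give f(k) = -3*(k - 4)/2.
Then R = B(k−1)f/C = -3*(k - 4)/(2*k - 9), so s_k = R(k)·t_k = (4 - k)/3**k.
Check: Δs_k = (2*k - 9)/(3*3**k). ✓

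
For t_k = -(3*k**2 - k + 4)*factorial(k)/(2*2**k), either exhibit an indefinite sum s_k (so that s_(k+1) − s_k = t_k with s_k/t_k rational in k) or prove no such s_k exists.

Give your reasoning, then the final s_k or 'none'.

r(k) = (k + 1)*(-k + 3*(k + 1)**2 + 3)/(2*(3*k**2 - k + 4)) after simplifying.
So A=k/2 + 1/2 and B=1, with C=k**2 - k/3 + 4/3.
Need (k/2 + 1/2)·f(k+1) − (1)·f(k) = k**2 - k/3 + 4/3.
deg f ≤ 1 (via 1,0,2).
Solving with deg f ≤ 1: f(k) = 2*(3*k - 1)/3.
So s_k = (B(k−1)f/C)·t_k = (2*(3*k - 1)/(3*k**2 - k + 4))·t_k = -(3*k - 1)*factorial(k)/2**k.
s_(k+1) − s_k = -(3*k**2 - k + 4)*factorial(k)/(2*2**k) = t_k.

s_k = -(3*k - 1)*factorial(k)/2**k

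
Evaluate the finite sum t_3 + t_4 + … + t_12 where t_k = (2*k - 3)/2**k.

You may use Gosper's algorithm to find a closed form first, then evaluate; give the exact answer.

Σ = 5095/4096

Compute t_(k+1)/t_k: get (2*k - 1)/(2*(2*k - 3)).
Normal form (A,B,C) = (1/2, 1, k - 3/2).
Solve (1/2)·f(k+1) − (1)·f(k) = k - 3/2.
Degrees (0,0,1) ⇒ d ≤ 1.
Match coefficients ⇒ f(k) = 1 - 2*k.
Get s_k = R·t_k = 2*(1 - 2*k)/2**k with R(k) = B(k−1)f(k)/C(k) = -2*(2*k - 1)/(2*k - 3).
Verify: (2*k - 3)/2**k matches t_k.
Sum = s_(13) − s_(3); s_(13) = -25/4096, s_(3) = -5/4 ⇒ 5095/4096.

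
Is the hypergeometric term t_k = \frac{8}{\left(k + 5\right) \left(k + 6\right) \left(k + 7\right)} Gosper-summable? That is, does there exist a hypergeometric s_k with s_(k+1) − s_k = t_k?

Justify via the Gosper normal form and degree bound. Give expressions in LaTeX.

Yes. s_k = \frac{2 k \left(k + 11\right)}{15 \left(k + 5\right) \left(k + 6\right)}.

t_(k+1)/t_k = (k + 5)/(k + 8).
So A=k + 5 and B=k + 8, with C=1.
Set up (k + 5)·f(k+1) − (k + 7)·f(k) − (1) = 0.
From deg A=1, deg B=1, deg C=0: d=2.
A polynomial solution: f(k) = k*(k + 11)/60.
R(k) = B(k−1)·f(k)/C(k) = k*(k + 7)*(k + 11)/60; s_k = R·t_k = 2*k*(k + 11)/(15*(k + 5)*(k + 6)).
Δs = 8/(k**3 + 18*k**2 + 107*k + 210), as required.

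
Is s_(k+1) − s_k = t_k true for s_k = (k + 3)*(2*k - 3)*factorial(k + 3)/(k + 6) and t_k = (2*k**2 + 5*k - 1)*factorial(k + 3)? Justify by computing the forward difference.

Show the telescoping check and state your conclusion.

s_(k+1) = (k + 4)*(2*k - 1)*factorial(k + 4)/(k + 7)
s_(k+1) − s_k = (2*k**4 + 25*k**3 + 97*k**2 + 116*k - 33)*factorial(k + 3)/((k + 6)*(k + 7))
(s_(k+1) − s_k) − t_k = -3*(2*k**3 + 17*k**2 + 27*k - 3)*factorial(k + 3)/((k + 6)*(k + 7))

Invalid: residual -3*(2*k**3 + 17*k**2 + 27*k - 3)*factorial(k + 3)/((k + 6)*(k + 7)) ≠ 0.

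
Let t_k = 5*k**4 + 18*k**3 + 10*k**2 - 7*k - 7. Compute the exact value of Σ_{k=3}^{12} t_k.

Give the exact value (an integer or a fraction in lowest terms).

Σ = 418670

Ratio r(k) = (5*k**4 + 38*k**3 + 94*k**2 + 87*k + 19)/(5*k**4 + 18*k**3 + 10*k**2 - 7*k - 7).
Take A(k)=1, B(k)=1, C(k)=k**4 + 18*k**3/5 + 2*k**2 - 7*k/5 - 7/5.
Key eq: (1)·f(k+1) = (1)·f(k) + (k**4 + 18*k**3/5 + 2*k**2 - 7*k/5 - 7/5).
Bound: deg f ≤ 5.
Coefficient equations give f(k) = k*(k**4 + 2*k**3 - 4*k**2 - 4*k - 2)/5.
Get s_k = R·t_k = k*(k**4 + 2*k**3 - 4*k**2 - 4*k - 2) with R(k) = B(k−1)f(k)/C(k) = k*(k**4 + 2*k**3 - 4*k**2 - 4*k - 2)/(5*k**4 + 18*k**3 + 10*k**2 - 7*k - 7).
s_(k+1) − s_k = 5*k**4 + 18*k**3 + 10*k**2 - 7*k - 7 = t_k.
Σ_(k=3)^(12) t_k = s_(13) − s_(3) = 418925 − (255) = 418670.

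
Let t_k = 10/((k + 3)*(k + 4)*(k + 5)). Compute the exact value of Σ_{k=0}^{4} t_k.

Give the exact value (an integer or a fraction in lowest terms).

t_(k+1)/t_k = (k + 3)/(k + 6).
Normal form (A,B,C) = (k + 3, k + 6, 1).
f must satisfy (k + 3)·f(k+1) − (k + 5)·f(k) = 1.
Degrees (1,1,0) ⇒ d ≤ 2.
A polynomial solution: f(k) = k*(k + 7)/24.
So s_k = (B(k−1)f/C)·t_k = (k*(k + 5)*(k + 7)/24)·t_k = 5*k*(k + 7)/(12*(k + 3)*(k + 4)).
s_(k+1) − s_k = 10/(k**3 + 12*k**2 + 47*k + 60) = t_k.
Evaluate s at k=5 and k=0: 25/72 and 0; difference 25/72.

Σ = 25/72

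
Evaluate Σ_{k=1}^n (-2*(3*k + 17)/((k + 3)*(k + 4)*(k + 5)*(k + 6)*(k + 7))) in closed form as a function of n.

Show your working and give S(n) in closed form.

S(n) = n*(-n**2 - 16*n - 83)/(70*(n**3 + 16*n**2 + 83*n + 140))

Compute t_(k+1)/t_k: get (k + 3)*(3*k + 20)/((k + 8)*(3*k + 17)).
Normal form (A,B,C) = (k + 3, k + 8, k + 17/3).
Key eq: (k + 3)·f(k+1) = (k + 7)·f(k) + (k + 17/3).
d = 4 from the (1,1,1) case.
Solve for f: f(k) = k*(k + 5)*(k**2 + 13*k + 54)/216 (degree 4 ≤ 4).
Get s_k = R·t_k = k*(-k**2 - 13*k - 54)/(36*(k**3 + 13*k**2 + 54*k + 72)) with R(k) = B(k−1)f(k)/C(k) = k*(k + 5)*(k + 7)*(k**2 + 13*k + 54)/(72*(3*k + 17)).
s_(k+1) − s_k = 2*(-3*k - 17)/(k**5 + 25*k**4 + 245*k**3 + 1175*k**2 + 2754*k + 2520) = t_k.
Telescope: S(n) = s_(n+1) − s_(1) = (-n**3 - 16*n**2 - 83*n - 68)/(36*(n**3 + 16*n**2 + 83*n + 140)) − (-17/1260) = n*(-n**2 - 16*n - 83)/(70*(n**3 + 16*n**2 + 83*n + 140)).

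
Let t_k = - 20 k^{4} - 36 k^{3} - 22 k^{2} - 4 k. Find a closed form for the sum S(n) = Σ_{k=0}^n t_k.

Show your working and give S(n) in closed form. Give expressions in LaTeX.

r(k) = (10*k**4 + 58*k**3 + 125*k**2 + 118*k + 41)/(k*(10*k**3 + 18*k**2 + 11*k + 2)) after simplifying.
Gosper form: A/B · C(k+1)/C(k) with A=1, B=1, C=k**4 + 9*k**3/5 + 11*k**2/10 + k/5.
Set up (1)·f(k+1) − (1)·f(k) − (k**4 + 9*k**3/5 + 11*k**2/10 + k/5) = 0.
deg f ≤ 5 (via 0,0,4).
Solve for f: f(k) = k*(k - 1)*(4*k**3 + 3*k**2 - k - 1)/20 (degree 5 ≤ 5).
Then R = B(k−1)f/C = (k - 1)*(4*k**3 + 3*k**2 - k - 1)/(2*(10*k**3 + 18*k**2 + 11*k + 2)), so s_k = R(k)·t_k = -4*k**5 + k**4 + 4*k**3 - k.
Verify: 2*k*(-10*k**3 - 18*k**2 - 11*k - 2) matches t_k.
Telescope: S(n) = s_(n+1) − s_(0) = n*(-4*n**4 - 19*n**3 - 32*n**2 - 22*n - 5) − (0) = n*(-4*n**4 - 19*n**3 - 32*n**2 - 22*n - 5).

S(n) = n \left(- 4 n^{4} - 19 n^{3} - 32 n^{2} - 22 n - 5\right)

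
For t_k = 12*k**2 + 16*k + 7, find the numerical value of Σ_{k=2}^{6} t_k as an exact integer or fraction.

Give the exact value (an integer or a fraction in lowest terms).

Ratio r(k) = (12*k**2 + 40*k + 35)/(12*k**2 + 16*k + 7).
Take A(k)=1, B(k)=1, C(k)=k**2 + 4*k/3 + 7/12.
Key eq: (1)·f(k+1) = (1)·f(k) + (k**2 + 4*k/3 + 7/12).
Bound: deg f ≤ 3.
Solving with deg f ≤ 3: f(k) = k*(4*k**2 + 2*k + 1)/12.
Then R = B(k−1)f/C = k*(4*k**2 + 2*k + 1)/(12*k**2 + 16*k + 7), so s_k = R(k)·t_k = k*(4*k**2 + 2*k + 1).
Check: Δs_k = 12*k**2 + 16*k + 7. ✓
Telescoping: Σ = s_(7) − s_(2) = 1477 − (42) = 1435.

Σ = 1435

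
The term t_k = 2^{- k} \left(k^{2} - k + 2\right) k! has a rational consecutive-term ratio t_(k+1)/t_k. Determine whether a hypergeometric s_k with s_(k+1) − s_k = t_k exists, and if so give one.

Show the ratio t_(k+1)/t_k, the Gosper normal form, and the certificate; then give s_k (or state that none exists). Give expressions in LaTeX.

s_k = 2^{1 - k} \left(k - 1\right) k!

Ratio r(k) = (k + 1)*(-k + (k + 1)**2 + 1)/(2*(k**2 - k + 2)).
Take A(k)=k/2 + 1/2, B(k)=1, C(k)=k**2 - k + 2.
Set up (k/2 + 1/2)·f(k+1) − (1)·f(k) − (k**2 - k + 2) = 0.
d = 1 from the (1,0,2) case.
A polynomial solution: f(k) = 2*(k - 1).
R(k) = B(k−1)·f(k)/C(k) = 2*(k - 1)/(k**2 - k + 2); s_k = R·t_k = 2**(1 - k)*(k - 1)*factorial(k).
Δs = (k**2 - k + 2)*factorial(k)/2**k, as required.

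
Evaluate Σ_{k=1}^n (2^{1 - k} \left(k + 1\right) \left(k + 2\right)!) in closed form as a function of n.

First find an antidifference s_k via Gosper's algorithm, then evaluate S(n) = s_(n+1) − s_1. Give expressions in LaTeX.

S(n) = -12 + 2 \cdot 2^{- n} \left(n + 3\right)!

Step 1: r(k) = (k + 2)*(k + 3)/(2*(k + 1)).
Factor: A=k/2 + 3/2; B=1; C=k + 1.
f must satisfy (k/2 + 3/2)·f(k+1) − (1)·f(k) = k + 1.
From deg A=1, deg B=0, deg C=1: d=0.
Match coefficients ⇒ f(k) = 2.
Get s_k = R·t_k = 2**(2 - k)*factorial(k + 2) with R(k) = B(k−1)f(k)/C(k) = 2/(k + 1).
s_(k+1) − s_k = 2**(1 - k)*(k + 1)*factorial(k + 2) = t_k.
Σ_(k=1)^n t_k = s_(n+1) − s_(1) = (2**(1 - n)*factorial(n + 3)) − (12), i.e. -12 + 2*factorial(n + 3)/2**n.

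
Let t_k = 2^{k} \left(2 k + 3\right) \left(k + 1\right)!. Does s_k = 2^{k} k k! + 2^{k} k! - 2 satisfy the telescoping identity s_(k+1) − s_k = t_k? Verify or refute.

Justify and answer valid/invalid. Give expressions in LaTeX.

Valid — Δs_k = t_k.

s_(k+1) = 2*2**k*k**2*factorial(k) + 6*2**k*k*factorial(k) + 4*2**k*factorial(k) - 2
s_(k+1) − s_k = 2**k*(2*k + 3)*factorial(k + 1)
(s_(k+1) − s_k) − t_k = 0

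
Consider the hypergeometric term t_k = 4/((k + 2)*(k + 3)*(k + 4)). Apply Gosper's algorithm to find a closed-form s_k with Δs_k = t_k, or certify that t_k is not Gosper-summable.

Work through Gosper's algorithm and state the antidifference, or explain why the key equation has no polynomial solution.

The ratio is (k + 2)/(k + 5).
Normal form (A,B,C) = (k + 2, k + 5, 1).
Key eq: (k + 2)·f(k+1) = (k + 4)·f(k) + (1).
From deg A=1, deg B=1, deg C=0: d=2.
Solve for f: f(k) = k*(k + 5)/12 (degree 2 ≤ 2).
So s_k = (B(k−1)f/C)·t_k = (k*(k + 4)*(k + 5)/12)·t_k = k*(k + 5)/(3*(k + 2)*(k + 3)).
s_(k+1) − s_k = 4/(k**3 + 9*k**2 + 26*k + 24) = t_k.

s_k = k*(k + 5)/(3*(k + 2)*(k + 3))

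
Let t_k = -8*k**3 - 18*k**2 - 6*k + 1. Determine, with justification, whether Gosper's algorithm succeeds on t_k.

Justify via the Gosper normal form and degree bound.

Yes. s_k = k*(-2*k**3 - 2*k**2 + 4*k + 1).

Compute t_(k+1)/t_k: get (8*k**3 + 42*k**2 + 66*k + 31)/(8*k**3 + 18*k**2 + 6*k - 1).
A = 1, B = 1, C = k**3 + 9*k**2/4 + 3*k/4 - 1/8.
Set up (1)·f(k+1) − (1)·f(k) − (k**3 + 9*k**2/4 + 3*k/4 - 1/8) = 0.
Degrees (0,0,3) ⇒ d ≤ 4.
Match coefficients ⇒ f(k) = k*(2*k**3 + 2*k**2 - 4*k - 1)/8.
Then R = B(k−1)f/C = k*(2*k**3 + 2*k**2 - 4*k - 1)/(8*k**3 + 18*k**2 + 6*k - 1), so s_k = R(k)·t_k = k*(-2*k**3 - 2*k**2 + 4*k + 1).
s_(k+1) − s_k = -8*k**3 - 18*k**2 - 6*k + 1 = t_k.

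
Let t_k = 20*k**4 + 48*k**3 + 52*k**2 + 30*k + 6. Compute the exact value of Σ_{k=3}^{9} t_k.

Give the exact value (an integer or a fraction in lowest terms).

The ratio is (10*k**4 + 64*k**3 + 158*k**2 + 179*k + 78)/(10*k**4 + 24*k**3 + 26*k**2 + 15*k + 3).
A = 1, B = 1, C = k**4 + 12*k**3/5 + 13*k**2/5 + 3*k/2 + 3/10.
Need (1)·f(k+1) − (1)·f(k) = k**4 + 12*k**3/5 + 13*k**2/5 + 3*k/2 + 3/10.
From deg A=0, deg B=0, deg C=4: d=5.
Coefficient equations give f(k) = k*(k + 1)*(2*k - 1)*(2*k**2 + 1)/20.
Get s_k = R·t_k = k*(4*k**4 + 2*k**3 + k - 1) with R(k) = B(k−1)f(k)/C(k) = k*(2*k - 1)*(2*k**2 + 1)/(2*(10*k**3 + 14*k**2 + 12*k + 3)).
Check: Δs_k = 20*k**4 + 48*k**3 + 52*k**2 + 30*k + 6. ✓
Telescoping: Σ = s_(10) − s_(3) = 420090 − (1140) = 418950.

Σ = 418950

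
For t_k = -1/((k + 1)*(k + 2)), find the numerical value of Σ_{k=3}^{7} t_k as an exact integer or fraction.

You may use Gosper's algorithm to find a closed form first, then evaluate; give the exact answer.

Σ = -5/36

The ratio is (k + 1)/(k + 3).
A = k + 1, B = k + 3, C = 1.
Key eq: (k + 1)·f(k+1) = (k + 2)·f(k) + (1).
Degrees (1,1,0) ⇒ d ≤ 1.
Solving with deg f ≤ 1: f(k) = k.
Get s_k = R·t_k = -k/(k + 1) with R(k) = B(k−1)f(k)/C(k) = k*(k + 2).
Verify: -1/(k**2 + 3*k + 2) matches t_k.
Telescoping: Σ = s_(8) − s_(3) = -8/9 − (-3/4) = -5/36.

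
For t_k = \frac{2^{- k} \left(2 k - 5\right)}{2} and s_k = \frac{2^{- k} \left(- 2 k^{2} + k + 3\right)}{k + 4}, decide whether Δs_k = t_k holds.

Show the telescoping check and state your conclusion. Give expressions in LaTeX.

s_(k+1) = (k - 2*(k + 1)**2 + 4)/(2*2**k*(k + 5))
s_(k+1) − s_k = (2*k**3 + 7*k**2 - 26*k - 22)/(2*2**k*(k**2 + 9*k + 20))
(s_(k+1) − s_k) − t_k = 3*(-2*k**2 - 7*k + 26)/(2*2**k*(k**2 + 9*k + 20))

Invalid: residual \frac{3 \cdot 2^{- k} \left(- 2 k^{2} - 7 k + 26\right)}{2 \left(k^{2} + 9 k + 20\right)} ≠ 0.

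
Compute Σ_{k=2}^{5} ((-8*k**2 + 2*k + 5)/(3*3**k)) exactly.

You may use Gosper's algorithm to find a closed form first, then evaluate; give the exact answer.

Σ = -1700/729

Compute t_(k+1)/t_k: get (8*k**2 + 14*k + 1)/(3*(8*k**2 - 2*k - 5)).
So A=1/3 and B=1, with C=k**2 - k/4 - 5/8.
Set up (1/3)·f(k+1) − (1)·f(k) − (k**2 - k/4 - 5/8) = 0.
Degrees (0,0,2) ⇒ d ≤ 2.
Match coefficients ⇒ f(k) = -3*(4*k**2 + 3*k + 1)/8.
R(k) = B(k−1)·f(k)/C(k) = -3*(4*k**2 + 3*k + 1)/(8*k**2 - 2*k - 5); s_k = R·t_k = (4*k**2 + 3*k + 1)/3**k.
Check: Δs_k = (-8*k**2 + 2*k + 5)/(3*3**k). ✓
Σ_(k=2)^(5) t_k = s_(6) − s_(2) = 163/729 − (23/9) = -1700/729.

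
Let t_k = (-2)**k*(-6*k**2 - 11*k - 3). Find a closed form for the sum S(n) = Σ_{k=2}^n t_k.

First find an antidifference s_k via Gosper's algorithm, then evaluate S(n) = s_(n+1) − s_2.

r(k) = 2*(-6*k**2 - 23*k - 20)/(6*k**2 + 11*k + 3) after simplifying.
Normal form (A,B,C) = (-2, 1, k**2 + 11*k/6 + 1/2).
Key eq: (-2)·f(k+1) = (1)·f(k) + (k**2 + 11*k/6 + 1/2).
d = 2 from the (0,0,2) case.
A polynomial solution: f(k) = -(k + 1)*(2*k - 1)/6.
Get s_k = R·t_k = (-2)**k*(2*k**2 + k - 1) with R(k) = B(k−1)f(k)/C(k) = -(k + 1)*(2*k - 1)/((2*k + 3)*(3*k + 1)).
s_(k+1) − s_k = (-2)**k*(-6*k**2 - 11*k - 3) = t_k.
Evaluate: s_(n+1) = (-2)**(n + 1)*(2*n**2 + 5*n + 2); subtract s_(2) = 36 ⇒ S(n) = -4*(-2)**n*n**2 - 10*(-2)**n*n - 4*(-2)**n - 36.

S(n) = -4*(-2)**n*n**2 - 10*(-2)**n*n - 4*(-2)**n - 36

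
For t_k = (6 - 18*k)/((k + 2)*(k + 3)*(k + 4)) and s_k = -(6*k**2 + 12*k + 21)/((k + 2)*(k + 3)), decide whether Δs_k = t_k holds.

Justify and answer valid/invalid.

Valid — Δs_k = t_k.

s_(k+1) = 3*(-4*k - 2*(k + 1)**2 - 11)/((k + 3)*(k + 4))
s_(k+1) − s_k = 6*(1 - 3*k)/(k**3 + 9*k**2 + 26*k + 24)
(s_(k+1) − s_k) − t_k = 0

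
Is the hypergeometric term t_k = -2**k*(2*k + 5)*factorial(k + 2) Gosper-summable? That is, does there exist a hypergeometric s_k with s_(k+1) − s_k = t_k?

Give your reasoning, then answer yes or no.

t_(k+1)/t_k = 2*(k + 3)*(2*k + 7)/(2*k + 5).
A = 2*k + 6, B = 1, C = k + 5/2.
Need (2*k + 6)·f(k+1) − (1)·f(k) = k + 5/2.
Degrees (1,0,1) ⇒ d ≤ 0.
A polynomial solution: f(k) = 1/2.
Then R = B(k−1)f/C = 1/(2*k + 5), so s_k = R(k)·t_k = -2**k*factorial(k + 2).
Verify: -2**k*(2*k + 5)*factorial(k + 2) matches t_k.

Yes. s_k = -2**k*factorial(k + 2).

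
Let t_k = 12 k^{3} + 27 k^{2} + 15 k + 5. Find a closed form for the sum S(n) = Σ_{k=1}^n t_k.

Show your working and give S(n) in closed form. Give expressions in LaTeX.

S(n) = n \left(3 n^{3} + 15 n^{2} + 24 n + 17\right)

t_(k+1)/t_k = (12*k**3 + 63*k**2 + 105*k + 59)/(12*k**3 + 27*k**2 + 15*k + 5).
A = 1, B = 1, C = k**3 + 9*k**2/4 + 5*k/4 + 5/12.
Set up (1)·f(k+1) − (1)·f(k) − (k**3 + 9*k**2/4 + 5*k/4 + 5/12) = 0.
Degrees (0,0,3) ⇒ d ≤ 4.
Solve for f: f(k) = k*(3*k**3 + 3*k**2 - 3*k + 2)/12 (degree 4 ≤ 4).
Get s_k = R·t_k = k*(3*k**3 + 3*k**2 - 3*k + 2) with R(k) = B(k−1)f(k)/C(k) = k*(3*k**3 + 3*k**2 - 3*k + 2)/(12*k**3 + 27*k**2 + 15*k + 5).
Δs = 12*k**3 + 27*k**2 + 15*k + 5, as required.
Telescope: S(n) = s_(n+1) − s_(1) = 3*n**4 + 15*n**3 + 24*n**2 + 17*n + 5 − (5) = n*(3*n**3 + 15*n**2 + 24*n + 17).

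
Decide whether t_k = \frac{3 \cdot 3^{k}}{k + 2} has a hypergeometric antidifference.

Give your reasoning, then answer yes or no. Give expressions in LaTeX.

No. Not Gosper-summable.

The ratio is 3*(k + 2)/(k + 3).
Gosper form: A/B · C(k+1)/C(k) with A=3*k + 6, B=k + 3, C=1.
Solve (3*k + 6)·f(k+1) − (k + 2)·f(k) = 1.
Degrees (1,1,0) ⇒ d ≤ -1.
Bound -1 < 0, so the key equation has no polynomial solution.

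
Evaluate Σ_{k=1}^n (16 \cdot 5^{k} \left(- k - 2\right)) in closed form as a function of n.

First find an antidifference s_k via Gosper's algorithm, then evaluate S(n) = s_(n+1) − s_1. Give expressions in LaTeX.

t_(k+1)/t_k = 5*(k + 3)/(k + 2).
Take A(k)=5, B(k)=1, C(k)=k + 2.
Set up (5)·f(k+1) − (1)·f(k) − (k + 2) = 0.
d = 1 from the (0,0,1) case.
Coefficient equations give f(k) = (4*k + 3)/16.
So s_k = (B(k−1)f/C)·t_k = ((4*k + 3)/(16*(k + 2)))·t_k = 5**k*(-4*k - 3).
Δs = 16*5**k*(-k - 2), as required.
s_(n+1) = 5**(n + 1)*(-4*n - 7) and s_(1) = -35, so S(n) = -20*5**n*n - 35*5**n + 35.

S(n) = - 20 \cdot 5^{n} n - 35 \cdot 5^{n} + 35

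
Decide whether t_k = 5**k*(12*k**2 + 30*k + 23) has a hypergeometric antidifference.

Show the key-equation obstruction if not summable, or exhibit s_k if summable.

The ratio is 5*(12*k**2 + 54*k + 65)/(12*k**2 + 30*k + 23).
Factor: A=5; B=1; C=k**2 + 5*k/2 + 23/12.
f must satisfy (5)·f(k+1) − (1)·f(k) = k**2 + 5*k/2 + 23/12.
Bound: deg f ≤ 2.
Solving with deg f ≤ 2: f(k) = (3*k**2 + 2)/12.
Certificate R = B(k−1)f/C = (3*k**2 + 2)/(12*k**2 + 30*k + 23) gives s_k = 5**k*(3*k**2 + 2).
Verify: 5**k*(12*k**2 + 30*k + 23) matches t_k.

Yes. s_k = 5**k*(3*k**2 + 2).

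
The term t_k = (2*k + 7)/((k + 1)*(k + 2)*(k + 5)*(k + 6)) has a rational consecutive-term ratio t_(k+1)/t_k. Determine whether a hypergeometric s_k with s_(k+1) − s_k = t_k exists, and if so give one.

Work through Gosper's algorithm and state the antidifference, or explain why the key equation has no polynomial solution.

s_k = k*(k + 6)/(5*(k**2 + 6*k + 5))

r(k) = (k + 1)*(k + 5)*(2*k + 9)/((k + 3)*(k + 7)*(2*k + 7)) after simplifying.
So A=k + 1 and B=k + 7, with C=k**3 + 21*k**2/2 + 73*k/2 + 42.
Key eq: (k + 1)·f(k+1) = (k + 6)·f(k) + (k**3 + 21*k**2/2 + 73*k/2 + 42).
deg f ≤ 5 (via 1,1,3).
Solve for f: f(k) = k*(k + 2)*(k + 3)*(k + 4)*(k + 6)/10 (degree 5 ≤ 5).
R(k) = B(k−1)·f(k)/C(k) = k*(k + 2)*(k + 6)**2/(5*(2*k + 7)); s_k = R·t_k = k*(k + 6)/(5*(k**2 + 6*k + 5)).
s_(k+1) − s_k = (2*k + 7)/(k**4 + 14*k**3 + 65*k**2 + 112*k + 60) = t_k.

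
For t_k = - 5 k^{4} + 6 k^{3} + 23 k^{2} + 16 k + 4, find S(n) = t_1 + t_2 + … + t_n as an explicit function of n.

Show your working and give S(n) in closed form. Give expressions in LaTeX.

Compute t_(k+1)/t_k: get (5*k**4 + 14*k**3 - 11*k**2 - 60*k - 44)/(5*k**4 - 6*k**3 - 23*k**2 - 16*k - 4).
Normal form (A,B,C) = (1, 1, k**4 - 6*k**3/5 - 23*k**2/5 - 16*k/5 - 4/5).
Key eq: (1)·f(k+1) = (1)·f(k) + (k**4 - 6*k**3/5 - 23*k**2/5 - 16*k/5 - 4/5).
deg f ≤ 5 (via 0,0,4).
Solving with deg f ≤ 5: f(k) = k**2*(k + 1)*(k**2 - 5*k + 2)/5.
R(k) = B(k−1)·f(k)/C(k) = k**2*(k**2 - 5*k + 2)/(5*k**3 - 11*k**2 - 12*k - 4); s_k = R·t_k = k**2*(-k**3 + 4*k**2 + 3*k - 2).
Δs = -5*k**4 + 6*k**3 + 23*k**2 + 16*k + 4, as required.
Evaluate: s_(n+1) = -n**5 - n**4 + 9*n**3 + 21*n**2 + 16*n + 4; subtract s_(1) = 4 ⇒ S(n) = n*(-n**4 - n**3 + 9*n**2 + 21*n + 16).

S(n) = n \left(- n^{4} - n^{3} + 9 n^{2} + 21 n + 16\right)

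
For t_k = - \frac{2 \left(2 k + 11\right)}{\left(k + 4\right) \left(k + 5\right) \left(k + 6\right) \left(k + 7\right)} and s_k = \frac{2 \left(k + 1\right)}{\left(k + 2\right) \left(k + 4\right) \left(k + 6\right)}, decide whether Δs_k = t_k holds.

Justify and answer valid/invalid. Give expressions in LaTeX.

Invalid: residual \frac{6 \left(k^{2} + 9 k + 19\right)}{k^{6} + 27 k^{5} + 295 k^{4} + 1665 k^{3} + 5104 k^{2} + 8028 k + 5040} ≠ 0.

s_(k+1) = 2*(k + 2)/((k + 3)*(k + 5)*(k + 7))
s_(k+1) − s_k = 2*(-2*k**3 - 18*k**2 - 40*k - 9)/(k**6 + 27*k**5 + 295*k**4 + 1665*k**3 + 5104*k**2 + 8028*k + 5040)
(s_(k+1) − s_k) − t_k = 6*(k**2 + 9*k + 19)/(k**6 + 27*k**5 + 295*k**4 + 1665*k**3 + 5104*k**2 + 8028*k + 5040)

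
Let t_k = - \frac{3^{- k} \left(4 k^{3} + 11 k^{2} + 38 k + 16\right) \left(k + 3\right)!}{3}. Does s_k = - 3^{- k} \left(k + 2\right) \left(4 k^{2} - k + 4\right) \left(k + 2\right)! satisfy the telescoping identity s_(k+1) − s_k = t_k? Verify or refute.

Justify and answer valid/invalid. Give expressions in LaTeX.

Invalid: residual \frac{3^{- k} \left(4 k^{3} + 7 k^{2} + 31 k + 9\right) \left(k + 2\right)!}{3} ≠ 0.

s_(k+1) = -(k + 3)*(4*k**2 + 7*k + 7)*factorial(k + 3)/(3*3**k)
s_(k+1) − s_k = -(4*k**4 + 19*k**3 + 64*k**2 + 99*k + 39)*factorial(k + 2)/(3*3**k)
(s_(k+1) − s_k) − t_k = (4*k**3 + 7*k**2 + 31*k + 9)*factorial(k + 2)/(3*3**k)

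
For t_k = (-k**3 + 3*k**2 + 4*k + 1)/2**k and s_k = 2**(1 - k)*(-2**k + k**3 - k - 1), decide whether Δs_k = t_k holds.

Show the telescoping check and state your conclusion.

Valid — Δs_k = t_k.

s_(k+1) = (-2**(k + 1) - k + (k + 1)**3 - 2)/2**k
s_(k+1) − s_k = (-2*k**3 + k + (k + 1)**3)/2**k
(s_(k+1) − s_k) − t_k = 0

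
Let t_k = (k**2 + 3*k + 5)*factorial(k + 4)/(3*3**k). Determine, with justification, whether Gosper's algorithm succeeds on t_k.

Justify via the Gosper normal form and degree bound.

Yes. s_k = k*factorial(k + 4)/3**k.

Step 1: r(k) = (k + 5)*(3*k + (k + 1)**2 + 8)/(3*(k**2 + 3*k + 5)).
Normal form (A,B,C) = (k/3 + 5/3, 1, k**2 + 3*k + 5).
Need (k/3 + 5/3)·f(k+1) − (1)·f(k) = k**2 + 3*k + 5.
Bound: deg f ≤ 1.
Match coefficients ⇒ f(k) = 3*k.
Get s_k = R·t_k = k*factorial(k + 4)/3**k with R(k) = B(k−1)f(k)/C(k) = 3*k/(k**2 + 3*k + 5).
Δs = (k**2 + 3*k + 5)*factorial(k + 4)/(3*3**k), as required.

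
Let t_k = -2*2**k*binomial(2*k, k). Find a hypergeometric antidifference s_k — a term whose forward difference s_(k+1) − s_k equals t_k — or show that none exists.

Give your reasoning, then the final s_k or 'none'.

no hypergeometric antidifference exists

r(k) = 4*(2*k + 1)/(k + 1) after simplifying.
A = 8*k + 4, B = k + 1, C = 1.
Solve (8*k + 4)·f(k+1) − (k)·f(k) = 1.
d = -1 from the (1,1,0) case.
Bound -1 < 0, so the key equation has no polynomial solution.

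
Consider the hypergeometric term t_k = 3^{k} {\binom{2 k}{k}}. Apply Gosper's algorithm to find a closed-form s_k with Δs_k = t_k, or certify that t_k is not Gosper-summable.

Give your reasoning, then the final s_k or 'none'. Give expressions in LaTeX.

not Gosper-summable; s_k does not exist

t_(k+1)/t_k = 6*(2*k + 1)/(k + 1).
A = 12*k + 6, B = k + 1, C = 1.
Solve (12*k + 6)·f(k+1) − (k)·f(k) = 1.
Bound: deg f ≤ -1.
Bound -1 < 0, so the key equation has no polynomial solution.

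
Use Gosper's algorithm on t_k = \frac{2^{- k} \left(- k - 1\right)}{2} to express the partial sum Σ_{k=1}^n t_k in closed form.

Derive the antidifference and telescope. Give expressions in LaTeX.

Step 1: r(k) = (k + 2)/(2*(k + 1)).
So A=1/2 and B=1, with C=k + 1.
Solve (1/2)·f(k+1) − (1)·f(k) = k + 1.
deg f ≤ 1 (via 0,0,1).
Match coefficients ⇒ f(k) = -2*(k + 2).
So s_k = (B(k−1)f/C)·t_k = (-2*(k + 2)/(k + 1))·t_k = (k + 2)/2**k.
Δs = (-k - 1)/(2*2**k), as required.
Telescope: S(n) = s_(n+1) − s_(1) = 2**(-n - 1)*(n + 3) − (3/2) = 2**(-n - 1)*(-3*2**n + n + 3).

S(n) = 2^{- n - 1} \left(- 3 \cdot 2^{n} + n + 3\right)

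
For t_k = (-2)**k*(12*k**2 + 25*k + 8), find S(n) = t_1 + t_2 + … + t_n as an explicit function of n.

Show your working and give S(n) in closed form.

Compute t_(k+1)/t_k: get 2*(-12*k**2 - 49*k - 45)/(12*k**2 + 25*k + 8).
A = -2, B = 1, C = k**2 + 25*k/12 + 2/3.
Key eq: (-2)·f(k+1) = (1)·f(k) + (k**2 + 25*k/12 + 2/3).
Bound: deg f ≤ 2.
Solve for f: f(k) = -(4*k**2 + 3*k - 2)/12 (degree 2 ≤ 2).
Certificate R = B(k−1)f/C = -(4*k**2 + 3*k - 2)/(12*k**2 + 25*k + 8) gives s_k = (-2)**k*(-4*k**2 - 3*k + 2).
s_(k+1) − s_k = (-2)**k*(12*k**2 + 25*k + 8) = t_k.
Σ_(k=1)^n t_k = s_(n+1) − s_(1) = (2*(-2)**n*(4*n**2 + 11*n + 5)) − (10), i.e. 8*(-2)**n*n**2 + 22*(-2)**n*n + 10*(-2)**n - 10.

S(n) = 8*(-2)**n*n**2 + 22*(-2)**n*n + 10*(-2)**n - 10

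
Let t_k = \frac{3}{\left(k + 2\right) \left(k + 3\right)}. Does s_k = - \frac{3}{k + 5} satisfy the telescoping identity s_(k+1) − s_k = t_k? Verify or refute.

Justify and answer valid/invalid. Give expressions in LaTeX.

Invalid: residual \frac{18 \left(- k - 4\right)}{k^{4} + 16 k^{3} + 91 k^{2} + 216 k + 180} ≠ 0.

s_(k+1) = -3/(k + 6)
s_(k+1) − s_k = 3/((k + 5)*(k + 6))
(s_(k+1) − s_k) − t_k = 18*(-k - 4)/(k**4 + 16*k**3 + 91*k**2 + 216*k + 180)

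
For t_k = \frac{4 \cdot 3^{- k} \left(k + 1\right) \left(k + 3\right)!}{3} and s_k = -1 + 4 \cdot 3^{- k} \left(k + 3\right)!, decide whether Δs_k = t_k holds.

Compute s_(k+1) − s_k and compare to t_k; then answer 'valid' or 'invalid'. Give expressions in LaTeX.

valid (s_(k+1) − s_k reduces to t_k)

s_(k+1) = 4*3**(-k - 1)*factorial(k + 4) - 1
s_(k+1) − s_k = 4*(k + 1)*factorial(k + 3)/(3*3**k)
(s_(k+1) − s_k) − t_k = 0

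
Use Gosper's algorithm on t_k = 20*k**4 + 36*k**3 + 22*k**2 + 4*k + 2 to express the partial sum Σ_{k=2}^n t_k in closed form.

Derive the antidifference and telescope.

r(k) = (10*k**4 + 58*k**3 + 125*k**2 + 118*k + 42)/(10*k**4 + 18*k**3 + 11*k**2 + 2*k + 1) after simplifying.
Normal form (A,B,C) = (1, 1, k**4 + 9*k**3/5 + 11*k**2/10 + k/5 + 1/10).
Solve (1)·f(k+1) − (1)·f(k) = k**4 + 9*k**3/5 + 11*k**2/10 + k/5 + 1/10.
From deg A=0, deg B=0, deg C=4: d=5.
Solve for f: f(k) = k*(4*k**4 - k**3 - 4*k**2 + 3)/20 (degree 5 ≤ 5).
So s_k = (B(k−1)f/C)·t_k = (k*(4*k**4 - k**3 - 4*k**2 + 3)/(2*(10*k**4 + 18*k**3 + 11*k**2 + 2*k + 1)))·t_k = k*(4*k**4 - k**3 - 4*k**2 + 3).
Δs = 20*k**4 + 36*k**3 + 22*k**2 + 4*k + 2, as required.
Evaluate: s_(n+1) = 4*n**5 + 19*n**4 + 32*n**3 + 22*n**2 + 7*n + 2; subtract s_(2) = 86 ⇒ S(n) = 4*n**5 + 19*n**4 + 32*n**3 + 22*n**2 + 7*n - 84.

S(n) = 4*n**5 + 19*n**4 + 32*n**3 + 22*n**2 + 7*n - 84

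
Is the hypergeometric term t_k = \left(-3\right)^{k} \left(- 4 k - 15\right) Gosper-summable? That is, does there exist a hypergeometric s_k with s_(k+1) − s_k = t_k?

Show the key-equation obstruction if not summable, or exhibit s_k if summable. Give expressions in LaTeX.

t_(k+1)/t_k = 3*(-4*k - 19)/(4*k + 15).
Factor: A=-3; B=1; C=k + 15/4.
Solve (-3)·f(k+1) − (1)·f(k) = k + 15/4.
From deg A=0, deg B=0, deg C=1: d=1.
Coefficient equations give f(k) = -(k + 3)/4.
Then R = B(k−1)f/C = -(k + 3)/(4*k + 15), so s_k = R(k)·t_k = (-3)**k*(k + 3).
Verify: (-3)**k*(-4*k - 15) matches t_k.

Yes. s_k = \left(-3\right)^{k} \left(k + 3\right).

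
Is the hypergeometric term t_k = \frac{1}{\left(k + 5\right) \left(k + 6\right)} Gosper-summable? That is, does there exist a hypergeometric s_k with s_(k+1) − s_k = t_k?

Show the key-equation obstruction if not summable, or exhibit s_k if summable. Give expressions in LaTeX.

Yes. s_k = \frac{k}{5 \left(k + 5\right)}.

The ratio is (k + 5)/(k + 7).
Take A(k)=k + 5, B(k)=k + 7, C(k)=1.
Set up (k + 5)·f(k+1) − (k + 6)·f(k) − (1) = 0.
Bound: deg f ≤ 1.
Solving with deg f ≤ 1: f(k) = k/5.
Get s_k = R·t_k = k/(5*(k + 5)) with R(k) = B(k−1)f(k)/C(k) = k*(k + 6)/5.
Verify: 1/(k**2 + 11*k + 30) matches t_k.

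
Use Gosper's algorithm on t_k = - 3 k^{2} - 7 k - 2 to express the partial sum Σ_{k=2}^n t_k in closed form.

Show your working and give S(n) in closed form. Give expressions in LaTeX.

S(n) = - n^{3} - 5 n^{2} - 6 n + 12

Ratio r(k) = (3*k**2 + 13*k + 12)/(3*k**2 + 7*k + 2).
Normal form (A,B,C) = (1, 1, k**2 + 7*k/3 + 2/3).
Solve (1)·f(k+1) − (1)·f(k) = k**2 + 7*k/3 + 2/3.
Degrees (0,0,2) ⇒ d ≤ 3.
Match coefficients ⇒ f(k) = k*(k**2 + 2*k - 1)/3.
So s_k = (B(k−1)f/C)·t_k = (k*(k**2 + 2*k - 1)/((k + 2)*(3*k + 1)))·t_k = k*(-k**2 - 2*k + 1).
s_(k+1) − s_k = -3*k**2 - 7*k - 2 = t_k.
s_(n+1) = -n**3 - 5*n**2 - 6*n - 2 and s_(2) = -14, so S(n) = -n**3 - 5*n**2 - 6*n + 12.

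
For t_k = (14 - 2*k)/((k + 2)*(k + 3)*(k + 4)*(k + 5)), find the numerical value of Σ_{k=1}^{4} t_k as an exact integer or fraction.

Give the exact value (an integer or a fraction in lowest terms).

Σ = 131/2520

Compute t_(k+1)/t_k: get (k - 6)*(k + 2)/((k - 7)*(k + 6)).
Gosper form: A/B · C(k+1)/C(k) with A=k + 2, B=k + 6, C=k - 7.
Need (k + 2)·f(k+1) − (k + 5)·f(k) = k - 7.
From deg A=1, deg B=1, deg C=1: d=3.
Coefficient equations give f(k) = -k*(k**2 + 9*k + 32)/12.
Certificate R = B(k−1)f/C = -k*(k + 5)*(k**2 + 9*k + 32)/(12*(k - 7)) gives s_k = k*(k**2 + 9*k + 32)/(6*(k + 2)*(k + 3)*(k + 4)).
Δs = 2*(7 - k)/(k**4 + 14*k**3 + 71*k**2 + 154*k + 120), as required.
Telescoping: Σ = s_(5) − s_(1) = 85/504 − (7/60) = 131/2520.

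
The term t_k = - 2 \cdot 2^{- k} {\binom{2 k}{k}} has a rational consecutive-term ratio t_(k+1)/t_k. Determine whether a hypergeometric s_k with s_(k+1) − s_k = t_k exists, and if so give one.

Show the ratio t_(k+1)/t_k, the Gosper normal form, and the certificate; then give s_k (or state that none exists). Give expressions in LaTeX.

none (Gosper's algorithm certifies no s_k)

t_(k+1)/t_k = (2*k + 1)/(k + 1).
Gosper form: A/B · C(k+1)/C(k) with A=2*k + 1, B=k + 1, C=1.
f must satisfy (2*k + 1)·f(k+1) − (k)·f(k) = 1.
Degrees (1,1,0) ⇒ d ≤ -1.
Negative degree bound (-1): no f exists, t_k not Gosper-summable.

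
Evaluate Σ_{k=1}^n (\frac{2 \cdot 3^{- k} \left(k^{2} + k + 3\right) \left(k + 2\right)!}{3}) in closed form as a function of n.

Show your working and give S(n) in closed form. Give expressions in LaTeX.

S(n) = -4 + \frac{2 \cdot 3^{- n} n \left(n + 3\right)!}{3} + \frac{2 \cdot 3^{- n} \left(n + 3\right)!}{3}

Step 1: r(k) = (k + 3)*(k + (k + 1)**2 + 4)/(3*(k**2 + k + 3)).
Factor: A=k/3 + 1; B=1; C=k**2 + k + 3.
Solve (k/3 + 1)·f(k+1) − (1)·f(k) = k**2 + k + 3.
Bound: deg f ≤ 1.
Match coefficients ⇒ f(k) = 3*k.
So s_k = (B(k−1)f/C)·t_k = (3*k/(k**2 + k + 3))·t_k = 2*k*factorial(k + 2)/3**k.
Check: Δs_k = 2*(k**2 + k + 3)*factorial(k + 2)/(3*3**k). ✓
Evaluate: s_(n+1) = 2*3**(-n - 1)*(n + 1)*factorial(n + 3); subtract s_(1) = 4 ⇒ S(n) = -4 + 2*n*factorial(n + 3)/(3*3**n) + 2*factorial(n + 3)/(3*3**n).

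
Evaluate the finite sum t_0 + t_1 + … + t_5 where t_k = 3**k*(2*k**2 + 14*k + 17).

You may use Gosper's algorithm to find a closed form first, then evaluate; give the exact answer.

Σ = 44468

The ratio is 3*(2*k**2 + 18*k + 33)/(2*k**2 + 14*k + 17).
A = 3, B = 1, C = k**2 + 7*k + 17/2.
Need (3)·f(k+1) − (1)·f(k) = k**2 + 7*k + 17/2.
From deg A=0, deg B=0, deg C=2: d=2.
Coefficient equations give f(k) = (k**2 + 4*k + 1)/2.
R(k) = B(k−1)·f(k)/C(k) = (k**2 + 4*k + 1)/(2*k**2 + 14*k + 17); s_k = R·t_k = 3**k*(k**2 + 4*k + 1).
Check: Δs_k = 3**k*(2*k**2 + 14*k + 17). ✓
Telescoping: Σ = s_(6) − s_(0) = 44469 − (1) = 44468.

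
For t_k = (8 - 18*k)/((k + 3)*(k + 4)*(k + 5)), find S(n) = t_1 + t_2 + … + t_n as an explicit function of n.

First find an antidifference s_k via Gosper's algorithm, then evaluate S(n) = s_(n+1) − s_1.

S(n) = n*(-41*n - 9)/(20*(n**2 + 9*n + 20))

Ratio r(k) = (k + 3)*(9*k + 5)/((k + 6)*(9*k - 4)).
So A=k + 3 and B=k + 6, with C=k - 4/9.
Key eq: (k + 3)·f(k+1) = (k + 5)·f(k) + (k - 4/9).
deg f ≤ 2 (via 1,1,1).
Solving with deg f ≤ 2: f(k) = k*(23*k - 55)/216.
Get s_k = R·t_k = -k*(23*k - 55)/(12*(k + 3)*(k + 4)) with R(k) = B(k−1)f(k)/C(k) = k*(k + 5)*(23*k - 55)/(24*(9*k - 4)).
Δs = 2*(4 - 9*k)/(k**3 + 12*k**2 + 47*k + 60), as required.
Evaluate: s_(n+1) = (-23*n**2 + 9*n + 32)/(12*(n**2 + 9*n + 20)); subtract s_(1) = 2/15 ⇒ S(n) = n*(-41*n - 9)/(20*(n**2 + 9*n + 20)).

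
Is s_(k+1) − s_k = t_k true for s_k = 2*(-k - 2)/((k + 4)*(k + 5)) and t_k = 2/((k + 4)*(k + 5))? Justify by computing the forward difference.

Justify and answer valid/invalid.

s_(k+1) = 2*(-k - 3)/((k + 5)*(k + 6))
s_(k+1) − s_k = 2*k/(k**3 + 15*k**2 + 74*k + 120)
(s_(k+1) − s_k) − t_k = -12/(k**3 + 15*k**2 + 74*k + 120)

Invalid: residual -12/(k**3 + 15*k**2 + 74*k + 120) ≠ 0.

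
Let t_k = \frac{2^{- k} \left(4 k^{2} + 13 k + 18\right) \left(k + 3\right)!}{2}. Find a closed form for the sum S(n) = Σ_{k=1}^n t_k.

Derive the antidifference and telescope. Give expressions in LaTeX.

Compute t_(k+1)/t_k: get (k + 4)*(13*k + 4*(k + 1)**2 + 31)/(2*(4*k**2 + 13*k + 18)).
So A=k/2 + 2 and B=1, with C=k**2 + 13*k/4 + 9/2.
Need (k/2 + 2)·f(k+1) − (1)·f(k) = k**2 + 13*k/4 + 9/2.
d = 1 from the (1,0,2) case.
Match coefficients ⇒ f(k) = (4*k + 1)/2.
So s_k = (B(k−1)f/C)·t_k = (2*(4*k + 1)/(4*k**2 + 13*k + 18))·t_k = (4*k + 1)*factorial(k + 3)/2**k.
s_(k+1) − s_k = (4*k**2 + 13*k + 18)*factorial(k + 3)/(2*2**k) = t_k.
Evaluate: s_(n+1) = 2**(-n - 1)*(4*n + 5)*factorial(n + 4); subtract s_(1) = 60 ⇒ S(n) = -60 + 2*n*factorial(n + 4)/2**n + 5*factorial(n + 4)/(2*2**n).

S(n) = -60 + 2 \cdot 2^{- n} n \left(n + 4\right)! + \frac{5 \cdot 2^{- n} \left(n + 4\right)!}{2}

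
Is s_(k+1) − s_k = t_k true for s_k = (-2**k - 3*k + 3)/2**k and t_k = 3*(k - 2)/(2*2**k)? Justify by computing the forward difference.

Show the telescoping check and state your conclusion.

s_(k+1) = -1 - 3*k/(2*2**k)
s_(k+1) − s_k = 3*(k - 2)/(2*2**k)
(s_(k+1) − s_k) − t_k = 0

valid; difference matches t_k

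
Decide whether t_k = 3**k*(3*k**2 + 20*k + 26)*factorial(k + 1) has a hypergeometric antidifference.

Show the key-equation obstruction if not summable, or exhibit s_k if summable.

Yes. s_k = 3**k*(k + 4)*factorial(k + 1).

Step 1: r(k) = 3*(3*k**3 + 32*k**2 + 101*k + 98)/(3*k**2 + 20*k + 26).
A = 3*k + 6, B = 1, C = k**2 + 20*k/3 + 26/3.
f must satisfy (3*k + 6)·f(k+1) − (1)·f(k) = k**2 + 20*k/3 + 26/3.
d = 1 from the (1,0,2) case.
A polynomial solution: f(k) = (k + 4)/3.
So s_k = (B(k−1)f/C)·t_k = ((k + 4)/(3*k**2 + 20*k + 26))·t_k = 3**k*(k + 4)*factorial(k + 1).
Check: Δs_k = 3**k*(3*k**2 + 20*k + 26)*factorial(k + 1). ✓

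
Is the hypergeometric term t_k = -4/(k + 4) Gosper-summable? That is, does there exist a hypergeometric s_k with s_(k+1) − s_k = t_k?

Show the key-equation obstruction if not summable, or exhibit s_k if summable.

Step 1: r(k) = (k + 4)/(k + 5).
So A=k + 4 and B=k + 5, with C=1.
Solve (k + 4)·f(k+1) − (k + 4)·f(k) = 1.
Degrees (1,1,0) ⇒ d ≤ 0.
Generic f = c0 gives residual -1; -1 = 0 cannot hold, so t_k is not Gosper-summable.

No. Not Gosper-summable.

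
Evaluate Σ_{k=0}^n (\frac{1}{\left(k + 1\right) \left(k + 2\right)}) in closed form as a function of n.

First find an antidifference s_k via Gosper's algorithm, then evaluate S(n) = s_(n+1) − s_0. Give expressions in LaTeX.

S(n) = \frac{n + 1}{n + 2}

Ratio r(k) = (k + 1)/(k + 3).
Gosper form: A/B · C(k+1)/C(k) with A=k + 1, B=k + 3, C=1.
f must satisfy (k + 1)·f(k+1) − (k + 2)·f(k) = 1.
Degrees (1,1,0) ⇒ d ≤ 1.
Solve for f: f(k) = k (degree 1 ≤ 1).
Then R = B(k−1)f/C = k*(k + 2), so s_k = R(k)·t_k = k/(k + 1).
s_(k+1) − s_k = 1/(k**2 + 3*k + 2) = t_k.
Telescope: S(n) = s_(n+1) − s_(0) = (n + 1)/(n + 2) − (0) = (n + 1)/(n + 2).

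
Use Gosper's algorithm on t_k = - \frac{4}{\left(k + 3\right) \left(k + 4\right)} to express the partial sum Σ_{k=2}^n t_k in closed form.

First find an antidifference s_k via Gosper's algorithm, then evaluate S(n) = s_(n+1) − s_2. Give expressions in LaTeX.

S(n) = \frac{4 \left(1 - n\right)}{5 \left(n + 4\right)}

t_(k+1)/t_k = (k + 3)/(k + 5).
Gosper form: A/B · C(k+1)/C(k) with A=k + 3, B=k + 5, C=1.
Solve (k + 3)·f(k+1) − (k + 4)·f(k) = 1.
From deg A=1, deg B=1, deg C=0: d=1.
Match coefficients ⇒ f(k) = k/3.
R(k) = B(k−1)·f(k)/C(k) = k*(k + 4)/3; s_k = R·t_k = -4*k/(3*k + 9).
Verify: -4/(k**2 + 7*k + 12) matches t_k.
Evaluate: s_(n+1) = 4*(-n - 1)/(3*(n + 4)); subtract s_(2) = -8/15 ⇒ S(n) = 4*(1 - n)/(5*(n + 4)).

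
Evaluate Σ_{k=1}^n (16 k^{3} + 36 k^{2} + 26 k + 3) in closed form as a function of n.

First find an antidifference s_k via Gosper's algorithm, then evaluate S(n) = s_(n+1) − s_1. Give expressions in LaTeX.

Compute t_(k+1)/t_k: get (16*k**3 + 84*k**2 + 146*k + 81)/(16*k**3 + 36*k**2 + 26*k + 3).
So A=1 and B=1, with C=k**3 + 9*k**2/4 + 13*k/8 + 3/16.
Solve (1)·f(k+1) − (1)·f(k) = k**3 + 9*k**2/4 + 13*k/8 + 3/16.
d = 4 from the (0,0,3) case.
Match coefficients ⇒ f(k) = k*(4*k**3 + 4*k**2 - k - 4)/16.
R(k) = B(k−1)·f(k)/C(k) = k*(4*k**3 + 4*k**2 - k - 4)/(16*k**3 + 36*k**2 + 26*k + 3); s_k = R·t_k = k*(4*k**3 + 4*k**2 - k - 4).
s_(k+1) − s_k = 16*k**3 + 36*k**2 + 26*k + 3 = t_k.
Σ_(k=1)^n t_k = s_(n+1) − s_(1) = (4*n**4 + 20*n**3 + 35*n**2 + 22*n + 3) − (3), i.e. n*(4*n**3 + 20*n**2 + 35*n + 22).

S(n) = n \left(4 n^{3} + 20 n^{2} + 35 n + 22\right)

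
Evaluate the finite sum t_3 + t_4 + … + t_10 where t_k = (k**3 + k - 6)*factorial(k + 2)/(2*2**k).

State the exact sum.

Σ = 267567300

Step 1: r(k) = (k + 3)*(k + (k + 1)**3 - 5)/(2*(k**3 + k - 6)).
Normal form (A,B,C) = (k/2 + 3/2, 1, k**3 + k - 6).
Key eq: (k/2 + 3/2)·f(k+1) = (1)·f(k) + (k**3 + k - 6).
Bound: deg f ≤ 2.
Solve for f: f(k) = 2*k*(k - 3) (degree 2 ≤ 2).
So s_k = (B(k−1)f/C)·t_k = (2*k*(k - 3)/(k**3 + k - 6))·t_k = k*(k - 3)*factorial(k + 2)/2**k.
s_(k+1) − s_k = (k**3 + k - 6)*factorial(k + 2)/(2*2**k) = t_k.
Σ_(k=3)^(10) t_k = s_(11) − s_(3) = 267567300 − (0) = 267567300.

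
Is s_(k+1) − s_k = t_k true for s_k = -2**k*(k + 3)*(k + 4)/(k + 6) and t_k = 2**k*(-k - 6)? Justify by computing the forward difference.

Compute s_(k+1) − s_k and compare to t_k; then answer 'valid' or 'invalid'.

s_(k+1) = -2**(k + 1)*(k + 4)*(k + 5)/(k + 7)
s_(k+1) − s_k = 2**k*(-k**3 - 16*k**2 - 87*k - 156)/(k**2 + 13*k + 42)
(s_(k+1) − s_k) − t_k = 3*2**k*(k**2 + 11*k + 32)/(k**2 + 13*k + 42)

Invalid: residual 3*2**k*(k**2 + 11*k + 32)/(k**2 + 13*k + 42) ≠ 0.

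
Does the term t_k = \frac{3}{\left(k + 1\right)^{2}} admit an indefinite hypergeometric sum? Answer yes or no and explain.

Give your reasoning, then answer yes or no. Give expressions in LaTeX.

t_(k+1)/t_k = (k + 1)**2/(k + 2)**2.
So A=k**2 + 2*k + 1 and B=k**2 + 4*k + 4, with C=1.
Key eq: (k**2 + 2*k + 1)·f(k+1) = (k**2 + 2*k + 1)·f(k) + (1).
deg f ≤ 0 (via 2,2,0).
Generic f = c0 gives residual -1; -1 = 0 cannot hold, so t_k is not Gosper-summable.

No — key equation has no polynomial f.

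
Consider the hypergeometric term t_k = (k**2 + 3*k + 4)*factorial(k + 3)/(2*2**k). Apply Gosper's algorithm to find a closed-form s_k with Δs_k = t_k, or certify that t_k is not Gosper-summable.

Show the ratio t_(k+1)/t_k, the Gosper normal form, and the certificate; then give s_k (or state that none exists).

s_k = k*factorial(k + 3)/2**k

Step 1: r(k) = (k + 4)*(3*k + (k + 1)**2 + 7)/(2*(k**2 + 3*k + 4)).
So A=k/2 + 2 and B=1, with C=k**2 + 3*k + 4.
f must satisfy (k/2 + 2)·f(k+1) − (1)·f(k) = k**2 + 3*k + 4.
From deg A=1, deg B=0, deg C=2: d=1.
Coefficient equations give f(k) = 2*k.
Get s_k = R·t_k = k*factorial(k + 3)/2**k with R(k) = B(k−1)f(k)/C(k) = 2*k/(k**2 + 3*k + 4).
s_(k+1) − s_k = (k**2 + 3*k + 4)*factorial(k + 3)/(2*2**k) = t_k.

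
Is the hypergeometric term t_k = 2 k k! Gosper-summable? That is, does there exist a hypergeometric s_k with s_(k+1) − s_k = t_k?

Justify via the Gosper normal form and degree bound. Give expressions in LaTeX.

Yes. s_k = 2 k!.

Ratio r(k) = (k + 1)**2/k.
Factor: A=k + 1; B=1; C=k.
Key eq: (k + 1)·f(k+1) = (1)·f(k) + (k).
d = 0 from the (1,0,1) case.
A polynomial solution: f(k) = 1.
Then R = B(k−1)f/C = 1/k, so s_k = R(k)·t_k = 2*factorial(k).
Check: Δs_k = 2*k*factorial(k). ✓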